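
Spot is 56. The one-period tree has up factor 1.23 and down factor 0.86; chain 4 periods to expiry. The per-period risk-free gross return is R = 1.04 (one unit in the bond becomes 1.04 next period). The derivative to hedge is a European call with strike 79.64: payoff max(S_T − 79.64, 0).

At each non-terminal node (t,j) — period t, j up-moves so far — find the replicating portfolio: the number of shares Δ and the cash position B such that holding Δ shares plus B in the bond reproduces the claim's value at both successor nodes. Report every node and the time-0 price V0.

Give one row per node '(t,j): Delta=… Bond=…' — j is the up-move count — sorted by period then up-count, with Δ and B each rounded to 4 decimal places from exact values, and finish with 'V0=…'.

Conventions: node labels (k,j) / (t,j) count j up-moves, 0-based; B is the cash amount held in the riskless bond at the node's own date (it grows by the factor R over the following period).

(0,0): Delta=0.3466 Bond=-15.0671
(1,0): Delta=0.1225 Bond=-4.8802
(1,1): Delta=0.5119 Bond=-27.0588
(2,0): Delta=0.0000 Bond=0.0000
(2,1): Delta=0.2130 Bond=-10.4329
(2,2): Delta=0.7326 Bond=-46.8333
(3,0): Delta=0.0000 Bond=0.0000
(3,1): Delta=0.0000 Bond=0.0000
(3,2): Delta=0.3702 Bond=-22.3031
(3,3): Delta=1.0000 Bond=-76.5769
V0=4.3413

Under the risk-neutral measure, an up-move has probability p* = (R−d)/(u−d) = 0.4865 and values discount at R = 1.04.
Terminal payoffs: V(4,0)=0.0000, V(4,1)=0.0000, V(4,2)=0.0000, V(4,3)=9.9794, V(4,4)=48.5365
Node (3,0) S=35.6191: V=(p*·0.0000+(1−p*)·0.0000)/1.04=0.0000; Δ=(0.0000−0.0000)/(43.8115−30.6325)=0.0000; B=V−Δ·S=0.0000
Node (3,1) S=50.9436: V=(p*·0.0000+(1−p*)·0.0000)/1.04=0.0000; Δ=(0.0000−0.0000)/(62.6607−43.8115)=0.0000; B=V−Δ·S=0.0000
Node (3,2) S=72.8613: V=(p*·9.9794+(1−p*)·0.0000)/1.04=4.6681; Δ=(9.9794−0.0000)/(89.6194−62.6607)=0.3702; B=V−Δ·S=-22.3031
Node (3,3) S=104.2086: V=(p*·48.5365+(1−p*)·9.9794)/1.04=27.6316; Δ=(48.5365−9.9794)/(128.1765−89.6194)=1.0000; B=V−Δ·S=-76.5769
Node (2,0) S=41.4176: V=(p*·0.0000+(1−p*)·0.0000)/1.04=0.0000; Δ=(0.0000−0.0000)/(50.9436−35.6191)=0.0000; B=V−Δ·S=0.0000
Node (2,1) S=59.2368: V=(p*·4.6681+(1−p*)·0.0000)/1.04=2.1836; Δ=(4.6681−0.0000)/(72.8613−50.9436)=0.2130; B=V−Δ·S=-10.4329
Node (2,2) S=84.7224: V=(p*·27.6316+(1−p*)·4.6681)/1.04=15.2303; Δ=(27.6316−4.6681)/(104.2086−72.8613)=0.7326; B=V−Δ·S=-46.8333
Node (1,0) S=48.1600: V=(p*·2.1836+(1−p*)·0.0000)/1.04=1.0214; Δ=(2.1836−0.0000)/(59.2368−41.4176)=0.1225; B=V−Δ·S=-4.8802
Node (1,1) S=68.8800: V=(p*·15.2303+(1−p*)·2.1836)/1.04=8.2026; Δ=(15.2303−2.1836)/(84.7224−59.2368)=0.5119; B=V−Δ·S=-27.0588
Node (0,0) S=56.0000: V=(p*·8.2026+(1−p*)·1.0214)/1.04=4.3413; Δ=(8.2026−1.0214)/(68.8800−48.1600)=0.3466; B=V−Δ·S=-15.0671
As a check, the time-0 holding Δ(0,0)·S0 + B(0,0) comes to 4.3413 — exactly V0.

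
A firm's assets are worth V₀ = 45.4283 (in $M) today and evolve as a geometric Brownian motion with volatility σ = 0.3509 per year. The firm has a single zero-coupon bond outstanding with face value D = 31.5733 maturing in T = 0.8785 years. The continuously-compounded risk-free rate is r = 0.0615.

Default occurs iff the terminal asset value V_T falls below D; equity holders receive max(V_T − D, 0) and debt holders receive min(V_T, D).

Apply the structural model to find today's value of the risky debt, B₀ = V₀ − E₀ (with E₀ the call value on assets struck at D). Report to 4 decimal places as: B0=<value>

B0=29.3306

With assets at 45.4283 and a single debt payment of 31.5733 at 0.8785 years:
d₁ = [ln(V₀/D) + (r + σ²/2)T] / (σ√T)
   = [ln(45.4283/31.5733) + (0.0615 + 0.5·0.3509²)·0.8785] / (0.3509·√0.8785)
   = [0.363823 + 0.108113] / 0.328893 = 1.434925
d₂ = d₁ − σ√T = 1.434925 − 0.328893 = 1.106032
N(d₁) = 0.924346,  N(d₂) = 0.865644,  e^(−rT) = 0.947406
E₀ = V₀·N(d₁) − D·e^(−rT)·N(d₂)
   = 45.4283·0.924346 − 31.5733·0.947406·0.865644 = 16.097691
B₀ = V₀ − E₀ = 45.4283 − 16.097691 = 29.330609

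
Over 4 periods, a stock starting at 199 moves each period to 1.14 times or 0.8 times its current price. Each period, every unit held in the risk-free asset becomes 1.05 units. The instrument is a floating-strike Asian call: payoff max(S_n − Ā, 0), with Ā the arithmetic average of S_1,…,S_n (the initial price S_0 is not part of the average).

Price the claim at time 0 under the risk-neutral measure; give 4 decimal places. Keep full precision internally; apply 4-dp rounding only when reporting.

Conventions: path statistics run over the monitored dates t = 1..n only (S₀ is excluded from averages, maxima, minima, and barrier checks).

Under the martingale measure an up-move has probability p* = 0.7353; value the claim as the probability-weighted average of per-path payoffs, discounted 4 periods at R = 1.05.
Enumerate all 2^4 = 16 price paths (U = up ×1.14, D = down ×0.8); each path with k up-moves has probability p*^k·(1−p*)^(4−k).
DDDD: Ā=117.4896, payoff=0.0000, prob=0.004910
UDDD: Ā=167.4227, payoff=0.0000, prob=0.013638
DUDD: Ā=150.5077, payoff=0.0000, prob=0.013638
UUDD: Ā=214.4734, payoff=0.0000, prob=0.037883
DDUD: Ā=136.9757, payoff=0.0000, prob=0.013638
UDUD: Ā=195.1903, payoff=0.0000, prob=0.037883
DUUD: Ā=178.2753, payoff=0.0000, prob=0.037883
UUUD: Ā=254.0424, payoff=0.0000, prob=0.105232
DDDU: Ā=126.1501, payoff=0.0000, prob=0.013638
UDDU: Ā=179.7639, payoff=0.0000, prob=0.037883
DUDU: Ā=162.8489, payoff=2.6682, prob=0.037883
UUDU: Ā=232.0596, payoff=3.8022, prob=0.105232
DDUU: Ā=149.3169, payoff=16.2002, prob=0.037883
UDUU: Ā=212.7765, payoff=23.0853, prob=0.105232
DUUU: Ā=195.8615, payoff=40.0003, prob=0.105232
UUUU: Ā=279.1027, payoff=57.0004, prob=0.292310
Price = Σ prob·payoff / R^4 = 24.415323 / 1.215506 = 20.0865

price = 20.0865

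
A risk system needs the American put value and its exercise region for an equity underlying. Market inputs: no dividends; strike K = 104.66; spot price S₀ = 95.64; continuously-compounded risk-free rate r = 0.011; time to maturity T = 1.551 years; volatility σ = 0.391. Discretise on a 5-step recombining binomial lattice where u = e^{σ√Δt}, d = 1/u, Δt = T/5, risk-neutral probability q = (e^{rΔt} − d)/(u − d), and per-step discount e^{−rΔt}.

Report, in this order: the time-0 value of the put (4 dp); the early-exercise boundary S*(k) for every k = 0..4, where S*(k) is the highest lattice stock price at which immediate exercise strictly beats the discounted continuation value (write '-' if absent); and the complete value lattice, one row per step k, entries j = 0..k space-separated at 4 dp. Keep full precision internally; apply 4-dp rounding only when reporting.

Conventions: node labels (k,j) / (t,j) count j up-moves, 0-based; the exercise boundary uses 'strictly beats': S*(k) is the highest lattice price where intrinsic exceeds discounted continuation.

Δt=0.31020, u=1.24330, d=0.80431, q=0.45356, disc=e^(-rΔt)=0.99659
k=5 terminal: V=max(K-S,0) → 72.4672 54.8965 27.7357 0.0000 0.0000 0.0000
k=4: j=0 S=40.0253 intr=64.6347 cont=64.2782 V=64.6347[EX]; j=1 S=61.8710 intr=42.7890 cont=42.4325 V=42.7890[EX]; j=2 S=95.6400 intr=9.0200 cont=15.1043 V=15.1043[hold]; j=3 S=147.8400 intr=0.0000 cont=0.0000 V=0.0000[hold]; j=4 S=228.5307 intr=0.0000 cont=0.0000 V=0.0000[hold]  S*(4)=61.8710
k=3: j=0 S=49.7635 intr=54.8965 cont=54.5400 V=54.8965[EX]; j=1 S=76.9243 intr=27.7357 cont=30.1294 V=30.1294[hold]; j=2 S=118.9093 intr=0.0000 cont=8.2255 V=8.2255[hold]; j=3 S=183.8096 intr=0.0000 cont=0.0000 V=0.0000[hold]  S*(3)=49.7635
k=2: j=0 S=61.8710 intr=42.7890 cont=43.5145 V=43.5145[hold]; j=1 S=95.6400 intr=9.0200 cont=20.1260 V=20.1260[hold]; j=2 S=147.8400 intr=0.0000 cont=4.4795 V=4.4795[hold]  S*(2)=-
k=1: j=0 S=76.9243 intr=27.7357 cont=32.7943 V=32.7943[hold]; j=1 S=118.9093 intr=0.0000 cont=12.9850 V=12.9850[hold]  S*(1)=-
k=0: j=0 S=95.6400 intr=9.0200 cont=23.7285 V=23.7285[hold]  S*(0)=-

price = 23.7285
boundary = - - - 49.7635 61.8710
tree:
23.7285
32.7943 12.9850
43.5145 20.1260 4.4795
54.8965 30.1294 8.2255 0.0000
64.6347 42.7890 15.1043 0.0000 0.0000
72.4672 54.8965 27.7357 0.0000 0.0000 0.0000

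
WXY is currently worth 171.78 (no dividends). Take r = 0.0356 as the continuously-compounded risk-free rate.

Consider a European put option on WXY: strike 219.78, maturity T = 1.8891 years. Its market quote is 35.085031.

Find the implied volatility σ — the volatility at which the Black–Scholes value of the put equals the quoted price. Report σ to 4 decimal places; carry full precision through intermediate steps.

At σ = 0.1047 the Black–Scholes value reproduces the quote:
σ√T = 0.1047·√1.8891 = 0.143904
d₁ = (ln(S/K) + (r+σ²/2)T) / (σ√T) = (ln(171.78/219.78) + (0.0356+0.1047²/2)·1.8891) / 0.143904 = (-0.246412 + 0.077606) / 0.143904 = -1.173044
d₂ = d₁ − σ√T = -1.173044 − 0.143904 = -1.316949
e^{−rT} = 0.934960
N(−d₁) = 0.879611,  N(−d₂) = 0.906072
V = K·e^{−rT}·N(−d₂) − S·N(−d₁) = 186.184602 − 151.099571 = 35.085031 (the quoted price), and the Black–Scholes price is strictly increasing in σ, so σ is unique

sigma = 0.1047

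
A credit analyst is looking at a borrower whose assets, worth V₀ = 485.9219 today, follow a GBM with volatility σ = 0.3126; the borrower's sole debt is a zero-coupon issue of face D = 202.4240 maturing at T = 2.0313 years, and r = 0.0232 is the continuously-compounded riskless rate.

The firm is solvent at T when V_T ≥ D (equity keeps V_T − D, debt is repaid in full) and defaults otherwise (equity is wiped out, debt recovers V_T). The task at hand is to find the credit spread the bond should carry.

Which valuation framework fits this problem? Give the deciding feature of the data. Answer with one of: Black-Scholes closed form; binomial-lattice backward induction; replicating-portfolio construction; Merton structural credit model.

Key observation: the data describe a firm's assets (V₀ = 485.9219, GBM) and a single zero-coupon debt of face 202.4240, so credit quantities follow from equity-as-call in the structural model.

framework: Merton structural credit model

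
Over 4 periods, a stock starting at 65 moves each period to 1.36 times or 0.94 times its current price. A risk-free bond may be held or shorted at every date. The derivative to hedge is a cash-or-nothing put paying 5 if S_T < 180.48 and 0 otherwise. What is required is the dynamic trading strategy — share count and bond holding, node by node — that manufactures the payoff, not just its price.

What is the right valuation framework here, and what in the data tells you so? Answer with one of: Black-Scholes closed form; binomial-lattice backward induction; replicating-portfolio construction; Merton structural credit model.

framework: replicating-portfolio construction

Key observation: what is demanded is not a single number but the (Δ, B) position at each node of the 1.36/0.94 tree starting at 65; constructing those positions is the replicating-portfolio method.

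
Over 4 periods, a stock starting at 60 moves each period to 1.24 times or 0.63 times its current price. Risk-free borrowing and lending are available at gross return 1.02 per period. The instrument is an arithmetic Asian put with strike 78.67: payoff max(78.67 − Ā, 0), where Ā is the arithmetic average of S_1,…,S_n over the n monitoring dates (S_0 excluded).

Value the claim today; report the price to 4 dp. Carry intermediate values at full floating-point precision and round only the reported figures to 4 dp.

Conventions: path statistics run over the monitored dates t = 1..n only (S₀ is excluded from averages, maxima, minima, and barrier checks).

Under the martingale measure an up-move has probability p* = 0.6393; value the claim as the probability-weighted average of per-path payoffs, discounted 4 periods at R = 1.02.
Enumerate all 2^4 = 16 price paths (U = up ×1.24, D = down ×0.63); each path with k up-moves has probability p*^k·(1−p*)^(4−k).
DDDD: Ā=21.5171, payoff=57.1529, prob=0.016919
UDDD: Ā=42.3512, payoff=36.3188, prob=0.029993
DUDD: Ā=33.2012, payoff=45.4688, prob=0.029993
UUDD: Ā=65.3484, payoff=13.3216, prob=0.053169
DDUD: Ā=27.4367, payoff=51.2333, prob=0.029993
UDUD: Ā=54.0024, payoff=24.6676, prob=0.053169
DUUD: Ā=44.8524, payoff=33.8176, prob=0.053169
UUUD: Ā=88.2810, payoff=0.0000, prob=0.094253
DDDU: Ā=23.8051, payoff=54.8649, prob=0.029993
UDDU: Ā=46.8544, payoff=31.8156, prob=0.053169
DUDU: Ā=37.7044, payoff=40.9656, prob=0.053169
UUDU: Ā=74.2119, payoff=4.4581, prob=0.094253
DDUU: Ā=31.9399, payoff=46.7301, prob=0.053169
UDUU: Ā=62.8659, payoff=15.8041, prob=0.094253
DUUU: Ā=53.7159, payoff=24.9541, prob=0.094253
UUUU: Ā=105.7266, payoff=0.0000, prob=0.167086
Price = Σ prob·payoff / R^4 = 21.036027 / 1.082432 = 19.4340

price = 19.4340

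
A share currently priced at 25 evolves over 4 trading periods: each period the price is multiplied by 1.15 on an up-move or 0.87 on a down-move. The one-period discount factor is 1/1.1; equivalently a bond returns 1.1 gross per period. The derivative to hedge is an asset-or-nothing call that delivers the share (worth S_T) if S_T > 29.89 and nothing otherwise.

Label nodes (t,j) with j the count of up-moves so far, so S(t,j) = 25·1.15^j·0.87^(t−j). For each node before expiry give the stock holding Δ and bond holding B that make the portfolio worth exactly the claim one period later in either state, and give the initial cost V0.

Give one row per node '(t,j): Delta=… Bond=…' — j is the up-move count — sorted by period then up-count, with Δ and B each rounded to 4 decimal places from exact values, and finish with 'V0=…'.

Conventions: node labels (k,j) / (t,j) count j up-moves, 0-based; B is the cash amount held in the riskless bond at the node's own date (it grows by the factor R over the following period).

Risk-neutral probability p* = (R−d)/(u−d) = (1.1−0.87)/(1.15−0.87) = 0.8214.
Terminal payoffs: V(4,0)=0.0000, V(4,1)=0.0000, V(4,2)=0.0000, V(4,3)=33.0790, V(4,4)=43.7252
  t=3,j=0: stock 16.4626 → up 18.9320 (V=0.0000), down 14.3224 (V=0.0000). Price 0.0000; hedge Δ=0.0000, bond B=0.0000.
  t=3,j=1: stock 21.7609 → up 25.0250 (V=0.0000), down 18.9320 (V=0.0000). Price 0.0000; hedge Δ=0.0000, bond B=0.0000.
  t=3,j=2: stock 28.7644 → up 33.0790 (V=33.0790), down 25.0250 (V=0.0000). Price 24.7019; hedge Δ=4.1071, bond B=-93.4375.
  t=3,j=3: stock 38.0219 → up 43.7252 (V=43.7252), down 33.0790 (V=33.0790). Price 38.0219; hedge Δ=1.0000, bond B=0.0000.
  t=2,j=0: stock 18.9225 → up 21.7609 (V=0.0000), down 16.4626 (V=0.0000). Price 0.0000; hedge Δ=0.0000, bond B=0.0000.
  t=2,j=1: stock 25.0125 → up 28.7644 (V=24.7019), down 21.7609 (V=0.0000). Price 18.4462; hedge Δ=3.5271, bond B=-69.7748.
  t=2,j=2: stock 33.0625 → up 38.0219 (V=38.0219), down 28.7644 (V=24.7019). Price 32.4030; hedge Δ=1.4388, bond B=-15.1684.
  t=1,j=0: stock 21.7500 → up 25.0125 (V=18.4462), down 18.9225 (V=0.0000). Price 13.7748; hedge Δ=3.0289, bond B=-52.1045.
  t=1,j=1: stock 28.7500 → up 33.0625 (V=32.4030), down 25.0125 (V=18.4462). Price 27.1916; hedge Δ=1.7338, bond B=-22.6541.
  t=0,j=0: stock 25.0000 → up 28.7500 (V=27.1916), down 21.7500 (V=13.7748). Price 22.5415; hedge Δ=1.9167, bond B=-25.3756.
Sanity check at the root: Δ(0,0)·S0 + B(0,0) reproduces V0 = 22.5415.

(0,0): Delta=1.9167 Bond=-25.3756
(1,0): Delta=3.0289 Bond=-52.1045
(1,1): Delta=1.7338 Bond=-22.6541
(2,0): Delta=0.0000 Bond=0.0000
(2,1): Delta=3.5271 Bond=-69.7748
(2,2): Delta=1.4388 Bond=-15.1684
(3,0): Delta=0.0000 Bond=0.0000
(3,1): Delta=0.0000 Bond=0.0000
(3,2): Delta=4.1071 Bond=-93.4375
(3,3): Delta=1.0000 Bond=0.0000
V0=22.5415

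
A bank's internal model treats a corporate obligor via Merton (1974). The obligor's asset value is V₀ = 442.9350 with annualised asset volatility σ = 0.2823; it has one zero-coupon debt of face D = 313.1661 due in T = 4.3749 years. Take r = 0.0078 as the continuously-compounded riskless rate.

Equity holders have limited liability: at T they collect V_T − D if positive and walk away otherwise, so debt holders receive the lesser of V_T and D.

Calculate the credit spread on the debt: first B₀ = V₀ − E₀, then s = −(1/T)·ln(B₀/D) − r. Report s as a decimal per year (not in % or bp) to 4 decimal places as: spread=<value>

spread=0.0265

Equity is a call on the firm's assets struck at D = 313.1661:
d₁ = [ln(V₀/D) + (r + σ²/2)T] / (σ√T)
   = [ln(442.9350/313.1661) + (0.0078 + 0.5·0.2823²)·4.3749] / (0.2823·√4.3749)
   = [0.346689 + 0.208449] / 0.590466 = 0.940170
d₂ = d₁ − σ√T = 0.940170 − 0.590466 = 0.349704
N(d₁) = 0.826435,  N(d₂) = 0.636720,  e^(−rT) = 0.966451
E₀ = V₀·N(d₁) − D·e^(−rT)·N(d₂)
   = 442.9350·0.826435 − 313.1661·0.966451·0.636720 = 173.347475
B₀ = V₀ − E₀ = 442.9350 − 173.347475 = 269.587525
spread = −(1/T)·ln(B₀/D) − r = −(1/4.3749)·ln(269.587525/313.1661) − 0.0078 = 0.02645007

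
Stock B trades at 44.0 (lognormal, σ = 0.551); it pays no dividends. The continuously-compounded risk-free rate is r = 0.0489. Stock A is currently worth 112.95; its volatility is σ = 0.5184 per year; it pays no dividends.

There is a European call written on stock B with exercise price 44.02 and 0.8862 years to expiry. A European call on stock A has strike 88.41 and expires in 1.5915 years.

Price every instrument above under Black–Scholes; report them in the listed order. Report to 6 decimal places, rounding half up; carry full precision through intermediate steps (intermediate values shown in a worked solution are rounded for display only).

price(stock B call K=44.02) = 9.767854
price(stock A call K=88.41) = 43.382654

[stock B call K=44.02]
σ√T = 0.551·√0.8862 = 0.518701
d₁ = (ln(S/K) + (r+σ²/2)T) / (σ√T) = (ln(44.0/44.02) + (0.0489+0.551²/2)·0.8862) / 0.518701 = (-0.000454 + 0.177861) / 0.518701 = 0.342020
d₂ = d₁ − σ√T = 0.342020 − 0.518701 = -0.176681
e^{−rT} = 0.957590
N(d₁) = 0.633832,  N(d₂) = 0.429879
price = S·N(d₁) − K·e^{−rT}·N(d₂) = 27.888614 − 18.120759 = 9.767854
[stock A call K=88.41]
σ√T = 0.5184·√1.5915 = 0.653986
d₁ = (ln(S/K) + (r+σ²/2)T) / (σ√T) = (ln(112.95/88.41) + (0.0489+0.5184²/2)·1.5915) / 0.653986 = (0.244960 + 0.291673) / 0.653986 = 0.820558
d₂ = d₁ − σ√T = 0.820558 − 0.653986 = 0.166572
e^{−rT} = 0.925127
N(d₁) = 0.794051,  N(d₂) = 0.566147
price = S·N(d₁) − K·e^{−rT}·N(d₂) = 89.688053 − 46.305399 = 43.382654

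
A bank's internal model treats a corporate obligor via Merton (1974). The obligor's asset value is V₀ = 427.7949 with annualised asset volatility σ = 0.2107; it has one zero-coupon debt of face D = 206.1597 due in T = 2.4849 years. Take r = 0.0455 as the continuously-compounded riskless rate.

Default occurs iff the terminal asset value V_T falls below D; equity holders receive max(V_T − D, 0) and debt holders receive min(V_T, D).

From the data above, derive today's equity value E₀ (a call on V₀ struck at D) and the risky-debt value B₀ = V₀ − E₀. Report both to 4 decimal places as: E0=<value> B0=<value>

E0=243.8387 B0=183.9562

Work the structural quantities from V₀ = 427.7949 against face 206.1597:
d₁ = [ln(V₀/D) + (r + σ²/2)T] / (σ√T)
   = [ln(427.7949/206.1597) + (0.0455 + 0.5·0.2107²)·2.4849] / (0.2107·√2.4849)
   = [0.729993 + 0.168221] / 0.332138 = 2.704336
d₂ = d₁ − σ√T = 2.704336 − 0.332138 = 2.372198
N(d₁) = 0.996578,  N(d₂) = 0.991159,  e^(−rT) = 0.893094
E₀ = V₀·N(d₁) − D·e^(−rT)·N(d₂)
   = 427.7949·0.996578 − 206.1597·0.893094·0.991159 = 243.838746
B₀ = V₀ − E₀ = 427.7949 − 243.838746 = 183.956154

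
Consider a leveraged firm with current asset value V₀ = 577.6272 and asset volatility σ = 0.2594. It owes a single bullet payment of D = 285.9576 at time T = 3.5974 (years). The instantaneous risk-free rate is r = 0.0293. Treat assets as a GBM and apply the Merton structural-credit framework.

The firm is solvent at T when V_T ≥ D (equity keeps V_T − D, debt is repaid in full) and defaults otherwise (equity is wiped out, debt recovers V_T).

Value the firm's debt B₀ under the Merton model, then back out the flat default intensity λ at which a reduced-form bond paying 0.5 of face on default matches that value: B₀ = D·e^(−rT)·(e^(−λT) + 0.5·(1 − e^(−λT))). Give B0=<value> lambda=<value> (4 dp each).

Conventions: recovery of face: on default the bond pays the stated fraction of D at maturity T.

B0=253.4609 lambda=0.0085

Equity is a call on the firm's assets struck at D = 285.9576:
d₁ = [ln(V₀/D) + (r + σ²/2)T] / (σ√T)
   = [ln(577.6272/285.9576) + (0.0293 + 0.5·0.2594²)·3.5974] / (0.2594·√3.5974)
   = [0.703085 + 0.226435] / 0.491999 = 1.889273
d₂ = d₁ − σ√T = 1.889273 − 0.491999 = 1.397274
N(d₁) = 0.970572,  N(d₂) = 0.918834,  e^(−rT) = 0.899961
E₀ = V₀·N(d₁) − D·e^(−rT)·N(d₂)
   = 577.6272·0.970572 − 285.9576·0.899961·0.918834 = 324.166333
B₀ = V₀ − E₀ = 577.6272 − 324.166333 = 253.460867
e^(−λT) = (B₀·e^(rT)/D − 0.5)/(1 − 0.5) = (253.4609·1.111159/285.9576 − 0.5)/0.5 = 0.96977047
λ = −ln(0.96977047)/3.5974 = 0.008533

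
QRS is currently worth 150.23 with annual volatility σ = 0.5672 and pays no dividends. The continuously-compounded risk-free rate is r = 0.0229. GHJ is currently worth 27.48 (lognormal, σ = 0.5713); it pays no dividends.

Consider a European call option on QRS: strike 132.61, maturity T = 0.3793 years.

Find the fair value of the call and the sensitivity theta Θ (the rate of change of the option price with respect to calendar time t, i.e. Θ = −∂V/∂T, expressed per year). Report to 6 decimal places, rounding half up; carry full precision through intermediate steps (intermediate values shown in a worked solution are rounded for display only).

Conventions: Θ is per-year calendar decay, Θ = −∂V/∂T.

σ√T = 0.5672·√0.3793 = 0.349323
d₁ = (ln(S/K) + (r+σ²/2)T) / (σ√T) = (ln(150.23/132.61) + (0.0229+0.5672²/2)·0.3793) / 0.349323 = (0.124755 + 0.069699) / 0.349323 = 0.556660
d₂ = d₁ − σ√T = 0.556660 − 0.349323 = 0.207337
e^{−rT} = 0.991352
N(d₁) = 0.711120,  N(d₂) = 0.582127
Call price V = S·N(d₁) − K·e^{−rT}·N(d₂) = 106.831575 − 76.528180 = 30.303396
φ(d₁) = (1/√(2π))·e^{−d₁²/2} = 0.341682
Θ = −S·φ(d₁)·σ/(2√T) − r·K·e^{−rT}·N(d₂) = −23.637092 − 1.752495 = -25.389588

price = 30.303396
Θ = -25.389588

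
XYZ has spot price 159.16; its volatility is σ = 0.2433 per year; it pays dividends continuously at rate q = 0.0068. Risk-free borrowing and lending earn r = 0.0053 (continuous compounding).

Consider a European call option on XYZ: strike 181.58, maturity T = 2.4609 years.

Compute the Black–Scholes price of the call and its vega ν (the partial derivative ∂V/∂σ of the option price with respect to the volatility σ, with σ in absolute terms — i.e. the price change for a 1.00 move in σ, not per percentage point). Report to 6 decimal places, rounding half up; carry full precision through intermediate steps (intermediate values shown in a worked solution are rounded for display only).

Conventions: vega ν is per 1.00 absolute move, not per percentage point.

price = 15.614520
ν = 96.643849

σ√T = 0.2433·√2.4609 = 0.381671
d₁ = (ln(S/K) + (r−q+σ²/2)T) / (σ√T) = (ln(159.16/181.58) + (0.0053−0.0068+0.2433²/2)·2.4609) / 0.381671 = (-0.131786 + 0.069145) / 0.381671 = -0.164124
d₂ = d₁ − σ√T = -0.164124 − 0.381671 = -0.545795
e^{−rT} = 0.987042
e^{−qT} = 0.983405
N(d₁) = 0.434817,  N(d₂) = 0.292603
Call price V = S·e^{−qT}·N(d₁) − K·e^{−rT}·N(d₂) = 68.056984 − 52.442463 = 15.614520
φ(d₁) = (1/√(2π))·e^{−d₁²/2} = 0.393605
ν = S·e^{−qT}·φ(d₁)·√T = 96.643849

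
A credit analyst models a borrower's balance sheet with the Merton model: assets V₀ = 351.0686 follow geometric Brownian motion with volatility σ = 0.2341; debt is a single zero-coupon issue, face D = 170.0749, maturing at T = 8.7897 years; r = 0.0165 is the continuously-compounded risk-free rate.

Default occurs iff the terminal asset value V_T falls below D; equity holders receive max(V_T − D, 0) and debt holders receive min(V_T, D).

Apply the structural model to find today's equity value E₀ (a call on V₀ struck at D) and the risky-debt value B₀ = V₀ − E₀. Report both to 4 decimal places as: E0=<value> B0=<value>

E0=211.5615 B0=139.5071

Equity is a call on the firm's assets struck at D = 170.0749:
d₁ = [ln(V₀/D) + (r + σ²/2)T] / (σ√T)
   = [ln(351.0686/170.0749) + (0.0165 + 0.5·0.2341²)·8.7897] / (0.2341·√8.7897)
   = [0.724743 + 0.385880] / 0.694046 = 1.600214
d₂ = d₁ − σ√T = 1.600214 − 0.694046 = 0.906168
N(d₁) = 0.945224,  N(d₂) = 0.817577,  e^(−rT) = 0.864996
E₀ = V₀·N(d₁) − D·e^(−rT)·N(d₂)
   = 351.0686·0.945224 − 170.0749·0.864996·0.817577 = 211.561549
B₀ = V₀ − E₀ = 351.0686 − 211.561549 = 139.507051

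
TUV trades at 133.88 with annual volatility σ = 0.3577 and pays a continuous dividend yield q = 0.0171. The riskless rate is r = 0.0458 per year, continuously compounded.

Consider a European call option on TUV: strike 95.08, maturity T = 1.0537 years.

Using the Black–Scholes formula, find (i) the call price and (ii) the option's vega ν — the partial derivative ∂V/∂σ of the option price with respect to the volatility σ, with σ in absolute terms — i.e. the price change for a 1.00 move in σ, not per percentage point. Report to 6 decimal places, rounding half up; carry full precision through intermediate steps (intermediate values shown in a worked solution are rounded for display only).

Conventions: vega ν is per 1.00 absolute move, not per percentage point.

σ√T = 0.3577·√1.0537 = 0.367179
d₁ = (ln(S/K) + (r−q+σ²/2)T) / (σ√T) = (ln(133.88/95.08) + (0.0458−0.0171+0.3577²/2)·1.0537) / 0.367179 = (0.342225 + 0.097651) / 0.367179 = 1.197990
d₂ = d₁ − σ√T = 1.197990 − 0.367179 = 0.830812
e^{−rT} = 0.952887
e^{−qT} = 0.982143
N(d₁) = 0.884540,  N(d₂) = 0.796960
Call price V = S·e^{−qT}·N(d₁) − K·e^{−rT}·N(d₂) = 116.307511 − 72.204935 = 44.102575
φ(d₁) = (1/√(2π))·e^{−d₁²/2} = 0.194655
ν = S·e^{−qT}·φ(d₁)·√T = 26.273228

price = 44.102575
ν = 26.273228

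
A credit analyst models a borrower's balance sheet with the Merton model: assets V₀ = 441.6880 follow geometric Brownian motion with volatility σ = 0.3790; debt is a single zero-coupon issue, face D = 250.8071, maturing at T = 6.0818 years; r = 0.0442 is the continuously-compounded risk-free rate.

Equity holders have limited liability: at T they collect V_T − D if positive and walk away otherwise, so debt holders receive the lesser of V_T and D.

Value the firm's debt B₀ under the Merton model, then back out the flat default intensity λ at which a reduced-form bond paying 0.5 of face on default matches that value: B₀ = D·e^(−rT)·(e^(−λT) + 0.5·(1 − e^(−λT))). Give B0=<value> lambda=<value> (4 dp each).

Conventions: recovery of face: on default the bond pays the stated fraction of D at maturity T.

B0=165.8051 lambda=0.0518

Apply the equity-as-call identities (strike 250.8071, horizon 6.0818 years):
d₁ = [ln(V₀/D) + (r + σ²/2)T] / (σ√T)
   = [ln(441.6880/250.8071) + (0.0442 + 0.5·0.3790²)·6.0818] / (0.3790·√6.0818)
   = [0.565920 + 0.705613] / 0.934663 = 1.360418
d₂ = d₁ − σ√T = 1.360418 − 0.934663 = 0.425755
N(d₁) = 0.913151,  N(d₂) = 0.664857,  e^(−rT) = 0.764284
E₀ = V₀·N(d₁) − D·e^(−rT)·N(d₂)
   = 441.6880·0.913151 − 250.8071·0.764284·0.664857 = 275.882933
B₀ = V₀ − E₀ = 441.6880 − 275.882933 = 165.805067
e^(−λT) = (B₀·e^(rT)/D − 0.5)/(1 − 0.5) = (165.8051·1.308414/250.8071 − 0.5)/0.5 = 0.72994848
λ = −ln(0.72994848)/6.0818 = 0.051758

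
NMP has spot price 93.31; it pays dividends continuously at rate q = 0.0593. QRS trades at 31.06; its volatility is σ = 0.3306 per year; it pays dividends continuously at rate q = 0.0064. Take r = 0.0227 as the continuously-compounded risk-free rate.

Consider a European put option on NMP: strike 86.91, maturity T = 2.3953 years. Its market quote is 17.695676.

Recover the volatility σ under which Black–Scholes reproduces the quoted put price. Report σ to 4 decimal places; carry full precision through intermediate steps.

At σ = 0.3414 the Black–Scholes value reproduces the quote:
σ√T = 0.3414·√2.3953 = 0.528376
d₁ = (ln(S/K) + (r−q+σ²/2)T) / (σ√T) = (ln(93.31/86.91) + (0.0227−0.0593+0.3414²/2)·2.3953) / 0.528376 = (0.071054 + 0.051923) / 0.528376 = 0.232745
d₂ = d₁ − σ√T = 0.232745 − 0.528376 = -0.295631
e^{−rT} = 0.947078
e^{−qT} = 0.867585
N(−d₁) = 0.407980,  N(−d₂) = 0.616244
V = K·e^{−rT}·N(−d₂) − S·e^{−qT}·N(−d₁) = 50.723423 − 33.027747 = 17.695676 (the quoted price), and the Black–Scholes price is strictly increasing in σ, so σ is unique

sigma = 0.3414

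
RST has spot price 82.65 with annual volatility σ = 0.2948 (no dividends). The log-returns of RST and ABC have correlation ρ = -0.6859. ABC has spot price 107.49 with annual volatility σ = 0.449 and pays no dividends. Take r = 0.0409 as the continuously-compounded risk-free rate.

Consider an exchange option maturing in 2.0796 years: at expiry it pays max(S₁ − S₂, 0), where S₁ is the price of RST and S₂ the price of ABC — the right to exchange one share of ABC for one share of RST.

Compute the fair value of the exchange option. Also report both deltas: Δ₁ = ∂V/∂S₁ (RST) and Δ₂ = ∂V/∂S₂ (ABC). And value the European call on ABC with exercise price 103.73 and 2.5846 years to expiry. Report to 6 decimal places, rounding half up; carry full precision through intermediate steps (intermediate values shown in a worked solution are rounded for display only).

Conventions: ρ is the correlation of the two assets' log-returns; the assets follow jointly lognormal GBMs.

exchange price = 24.763955
Δ1 = 0.590406
Δ2 = -0.223584
price(ABC call K=103.73) = 35.898216

σ_eff = √(σ₁² + σ₂² − 2ρσ₁σ₂) = √(0.2948² + 0.449² − 2·-0.6859·0.2948·0.449) = 0.685629
d₁ = (ln(S₁/S₂) + (q₂ − q₁ + σ_eff²/2)T) / (σ_eff√T) = (ln(82.65/107.49) + (0.0 − 0.0 + 0.235043)·2.0796) / 0.988733 = 0.228589
d₂ = d₁ − σ_eff√T = 0.228589 − 0.988733 = -0.760144
N(d₁) = 0.590406,  N(d₂) = 0.223584
V = S₁·e^{−q₁T}·N(d₁) − S₂·e^{−q₂T}·N(d₂) = 48.797030 − 24.033074 = 24.763955
Δ₁ = e^{−q₁T}·N(d₁) = 0.590406;  Δ₂ = −e^{−q₂T}·N(d₂) = -0.223584
[vanilla: ABC call K=103.73]
σ√T = 0.449·√2.5846 = 0.721843
d₁ = (ln(S/K) + (r+σ²/2)T) / (σ√T) = (ln(107.49/103.73) + (0.0409+0.449²/2)·2.5846) / 0.721843 = (0.035606 + 0.366239) / 0.721843 = 0.556694
d₂ = d₁ − σ√T = 0.556694 − 0.721843 = -0.165150
e^{−rT} = 0.899685
N(d₁) = 0.711132,  N(d₂) = 0.434413
price = S·N(d₁) − K·e^{−rT}·N(d₂) = 76.439533 − 40.541317 = 35.898216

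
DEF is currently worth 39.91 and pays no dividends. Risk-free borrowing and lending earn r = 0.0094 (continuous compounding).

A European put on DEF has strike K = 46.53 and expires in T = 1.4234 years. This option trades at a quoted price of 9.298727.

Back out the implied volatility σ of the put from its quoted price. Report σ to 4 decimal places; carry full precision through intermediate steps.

sigma = 0.2864

At σ = 0.2864 the Black–Scholes value reproduces the quote:
σ√T = 0.2864·√1.4234 = 0.341693
d₁ = (ln(S/K) + (r+σ²/2)T) / (σ√T) = (ln(39.91/46.53) + (0.0094+0.2864²/2)·1.4234) / 0.341693 = (-0.153470 + 0.071757) / 0.341693 = -0.239142
d₂ = d₁ − σ√T = -0.239142 − 0.341693 = -0.580835
e^{−rT} = 0.986709
N(−d₁) = 0.594502,  N(−d₂) = 0.719324
V = K·e^{−rT}·N(−d₂) − S·N(−d₁) = 33.025312 − 23.726585 = 9.298727 (the observed quote) — the price is monotone increasing in volatility, hence this σ is the only solution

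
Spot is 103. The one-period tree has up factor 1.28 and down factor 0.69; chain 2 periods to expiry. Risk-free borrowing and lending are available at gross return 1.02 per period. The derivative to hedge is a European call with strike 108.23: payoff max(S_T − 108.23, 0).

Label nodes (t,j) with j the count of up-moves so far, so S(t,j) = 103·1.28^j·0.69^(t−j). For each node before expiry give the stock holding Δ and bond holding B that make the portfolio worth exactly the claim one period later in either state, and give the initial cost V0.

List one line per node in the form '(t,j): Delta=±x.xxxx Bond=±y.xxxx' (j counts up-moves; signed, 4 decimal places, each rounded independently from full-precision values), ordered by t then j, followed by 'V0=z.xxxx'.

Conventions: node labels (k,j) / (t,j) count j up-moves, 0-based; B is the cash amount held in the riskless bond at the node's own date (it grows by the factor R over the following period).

(0,0): Delta=0.5461 Bond=-38.0535
(1,0): Delta=0.0000 Bond=0.0000
(1,1): Delta=0.7781 Bond=-69.3958
V0=18.1995

Since d<R<u, set p* = (R−d)/(u−d) = 0.5593; price each node as the discounted p*-expectation of its children.
Expiry values: V(2,0)=0.0000, V(2,1)=0.0000, V(2,2)=60.5252
  t=1,j=0: stock 71.0700 → up 90.9696 (V=0.0000), down 49.0383 (V=0.0000). Price 0.0000; hedge Δ=0.0000, bond B=0.0000.
  t=1,j=1: stock 131.8400 → up 168.7552 (V=60.5252), down 90.9696 (V=0.0000). Price 33.1893; hedge Δ=0.7781, bond B=-69.3958.
  t=0,j=0: stock 103.0000 → up 131.8400 (V=33.1893), down 71.0700 (V=0.0000). Price 18.1995; hedge Δ=0.5461, bond B=-38.0535.
As a check, the time-0 holding Δ(0,0)·S0 + B(0,0) comes to 18.1995 — exactly V0.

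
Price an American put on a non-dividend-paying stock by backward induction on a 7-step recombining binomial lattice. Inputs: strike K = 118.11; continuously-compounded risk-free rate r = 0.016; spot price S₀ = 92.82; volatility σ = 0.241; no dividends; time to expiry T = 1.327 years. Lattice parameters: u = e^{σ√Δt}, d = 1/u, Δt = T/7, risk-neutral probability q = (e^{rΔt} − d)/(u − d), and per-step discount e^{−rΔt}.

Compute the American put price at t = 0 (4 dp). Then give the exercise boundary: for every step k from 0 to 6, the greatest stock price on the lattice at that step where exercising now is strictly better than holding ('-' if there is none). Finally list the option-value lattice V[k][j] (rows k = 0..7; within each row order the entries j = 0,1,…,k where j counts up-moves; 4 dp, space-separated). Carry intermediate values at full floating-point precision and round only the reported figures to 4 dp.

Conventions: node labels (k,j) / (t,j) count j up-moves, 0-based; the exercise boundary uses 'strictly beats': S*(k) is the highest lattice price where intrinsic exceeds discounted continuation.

price = 27.2257
boundary = - - 75.2488 83.5739 75.2488 83.5739 92.8200
tree:
27.2257
34.7525 19.5057
42.8612 26.4694 12.3280
50.3570 34.5361 18.1787 6.2722
57.1061 42.8612 25.7173 10.3900 1.9950
63.1829 50.3570 34.5361 16.6337 3.9102 0.0000
68.6543 57.1061 42.8612 25.2900 7.6639 0.0000 0.0000
73.5808 63.1829 50.3570 34.5361 15.0210 0.0000 0.0000 0.0000

Δt=0.18957, u=1.11063, d=0.90039, q=0.48824, disc=e^(-rΔt)=0.99697
k=7 terminal: V=max(K-S,0) → 73.5808 63.1829 50.3570 34.5361 15.0210 0.0000 0.0000 0.0000
k=6: j=0 S=49.4557 intr=68.6543 cont=68.2966 V=68.6543[EX]; j=1 S=61.0039 intr=57.1061 cont=56.7484 V=57.1061[EX]; j=2 S=75.2488 intr=42.8612 cont=42.5035 V=42.8612[EX]; j=3 S=92.8200 intr=25.2900 cont=24.9323 V=25.2900[EX]; j=4 S=114.4942 intr=3.6158 cont=7.6639 V=7.6639[hold]; j=5 S=141.2294 intr=0.0000 cont=0.0000 V=0.0000[hold]; j=6 S=174.2076 intr=0.0000 cont=0.0000 V=0.0000[hold]  S*(6)=92.8200
k=5: j=0 S=54.9271 intr=63.1829 cont=62.8252 V=63.1829[EX]; j=1 S=67.7530 intr=50.3570 cont=49.9993 V=50.3570[EX]; j=2 S=83.5739 intr=34.5361 cont=34.1784 V=34.5361[EX]; j=3 S=103.0890 intr=15.0210 cont=16.6337 V=16.6337[hold]; j=4 S=127.1611 intr=0.0000 cont=3.9102 V=3.9102[hold]; j=5 S=156.8542 intr=0.0000 cont=0.0000 V=0.0000[hold]  S*(5)=83.5739
k=4: j=0 S=61.0039 intr=57.1061 cont=56.7484 V=57.1061[EX]; j=1 S=75.2488 intr=42.8612 cont=42.5035 V=42.8612[EX]; j=2 S=92.8200 intr=25.2900 cont=25.7173 V=25.7173[hold]; j=3 S=114.4942 intr=3.6158 cont=10.3900 V=10.3900[hold]; j=4 S=141.2294 intr=0.0000 cont=1.9950 V=1.9950[hold]  S*(4)=75.2488
k=3: j=0 S=67.7530 intr=50.3570 cont=49.9993 V=50.3570[EX]; j=1 S=83.5739 intr=34.5361 cont=34.3864 V=34.5361[EX]; j=2 S=103.0890 intr=15.0210 cont=18.1787 V=18.1787[hold]; j=3 S=127.1611 intr=0.0000 cont=6.2722 V=6.2722[hold]  S*(3)=83.5739
k=2: j=0 S=75.2488 intr=42.8612 cont=42.5035 V=42.8612[EX]; j=1 S=92.8200 intr=25.2900 cont=26.4694 V=26.4694[hold]; j=2 S=114.4942 intr=3.6158 cont=12.3280 V=12.3280[hold]  S*(2)=75.2488
k=1: j=0 S=83.5739 intr=34.5361 cont=34.7525 V=34.7525[hold]; j=1 S=103.0890 intr=15.0210 cont=19.5057 V=19.5057[hold]  S*(1)=-
k=0: j=0 S=92.8200 intr=25.2900 cont=27.2257 V=27.2257[hold]  S*(0)=-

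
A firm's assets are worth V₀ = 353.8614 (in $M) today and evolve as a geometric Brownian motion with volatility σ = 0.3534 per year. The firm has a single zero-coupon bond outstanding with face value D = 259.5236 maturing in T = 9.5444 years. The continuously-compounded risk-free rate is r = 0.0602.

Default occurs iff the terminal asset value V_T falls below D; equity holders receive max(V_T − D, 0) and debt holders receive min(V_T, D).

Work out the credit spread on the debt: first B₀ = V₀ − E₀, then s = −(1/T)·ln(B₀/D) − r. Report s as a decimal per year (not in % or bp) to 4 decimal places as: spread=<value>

spread=0.0213

Equity is a call on the firm's assets struck at D = 259.5236:
d₁ = [ln(V₀/D) + (r + σ²/2)T] / (σ√T)
   = [ln(353.8614/259.5236) + (0.0602 + 0.5·0.3534²)·9.5444] / (0.3534·√9.5444)
   = [0.310058 + 1.170580] / 1.091794 = 1.356151
d₂ = d₁ − σ√T = 1.356151 − 1.091794 = 0.264357
N(d₁) = 0.912474,  N(d₂) = 0.604247,  e^(−rT) = 0.562945
E₀ = V₀·N(d₁) − D·e^(−rT)·N(d₂)
   = 353.8614·0.912474 − 259.5236·0.562945·0.604247 = 234.610394
B₀ = V₀ − E₀ = 353.8614 − 234.610394 = 119.251006
spread = −(1/T)·ln(B₀/D) − r = −(1/9.5444)·ln(119.251006/259.5236) − 0.0602 = 0.02127365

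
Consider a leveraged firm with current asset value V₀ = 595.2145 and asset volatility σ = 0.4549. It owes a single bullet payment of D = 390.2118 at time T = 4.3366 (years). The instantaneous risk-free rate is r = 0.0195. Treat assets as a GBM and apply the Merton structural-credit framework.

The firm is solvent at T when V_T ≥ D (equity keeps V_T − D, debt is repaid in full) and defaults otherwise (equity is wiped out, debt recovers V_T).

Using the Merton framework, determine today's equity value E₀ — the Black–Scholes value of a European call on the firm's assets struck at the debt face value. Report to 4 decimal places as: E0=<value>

Apply the equity-as-call identities (strike 390.2118, horizon 4.3366 years):
d₁ = [ln(V₀/D) + (r + σ²/2)T] / (σ√T)
   = [ln(595.2145/390.2118) + (0.0195 + 0.5·0.4549²)·4.3366] / (0.4549·√4.3366)
   = [0.422232 + 0.533259] / 0.947307 = 1.008639
d₂ = d₁ − σ√T = 1.008639 − 0.947307 = 0.061333
N(d₁) = 0.843426,  N(d₂) = 0.524453,  e^(−rT) = 0.918913
E₀ = V₀·N(d₁) − D·e^(−rT)·N(d₂)
   = 595.2145·0.843426 − 390.2118·0.918913·0.524453 = 313.966049

E0=313.9660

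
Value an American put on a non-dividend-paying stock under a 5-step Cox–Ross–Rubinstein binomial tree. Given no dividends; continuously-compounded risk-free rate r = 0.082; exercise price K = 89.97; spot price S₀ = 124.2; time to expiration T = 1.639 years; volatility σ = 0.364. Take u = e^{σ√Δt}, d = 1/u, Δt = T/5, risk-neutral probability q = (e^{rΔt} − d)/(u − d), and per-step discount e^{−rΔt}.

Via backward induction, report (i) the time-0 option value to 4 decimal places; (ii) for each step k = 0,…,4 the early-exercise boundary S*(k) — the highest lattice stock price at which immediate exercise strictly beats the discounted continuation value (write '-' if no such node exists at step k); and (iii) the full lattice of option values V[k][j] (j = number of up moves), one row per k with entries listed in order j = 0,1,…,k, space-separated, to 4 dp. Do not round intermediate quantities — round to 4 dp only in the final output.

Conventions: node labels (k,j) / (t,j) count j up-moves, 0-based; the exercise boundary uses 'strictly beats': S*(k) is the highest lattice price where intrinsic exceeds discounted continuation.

price = 4.2839
boundary = - - - 66.4654 53.9619
tree:
4.2839
7.7849 1.1875
13.7819 2.5048 0.0000
23.5046 5.2832 0.0000 0.0000
36.0081 11.1436 0.0000 0.0000 0.0000
46.1595 23.5046 0.0000 0.0000 0.0000 0.0000

Δt=0.32780, u=1.23171, d=0.81188, q=0.51298, disc=e^(-rΔt)=0.97348
k=5 terminal: V=max(K-S,0) → 46.1595 23.5046 0.0000 0.0000 0.0000 0.0000
k=4: j=0 S=53.9619 intr=36.0081 cont=33.6220 V=36.0081[EX]; j=1 S=81.8661 intr=8.1039 cont=11.1436 V=11.1436[hold]; j=2 S=124.2000 intr=0.0000 cont=0.0000 V=0.0000[hold]; j=3 S=188.4252 intr=0.0000 cont=0.0000 V=0.0000[hold]; j=4 S=285.8619 intr=0.0000 cont=0.0000 V=0.0000[hold]  S*(4)=53.9619
k=3: j=0 S=66.4654 intr=23.5046 cont=22.6364 V=23.5046[EX]; j=1 S=100.8354 intr=0.0000 cont=5.2832 V=5.2832[hold]; j=2 S=152.9785 intr=0.0000 cont=0.0000 V=0.0000[hold]; j=3 S=232.0853 intr=0.0000 cont=0.0000 V=0.0000[hold]  S*(3)=66.4654
k=2: j=0 S=81.8661 intr=8.1039 cont=13.7819 V=13.7819[hold]; j=1 S=124.2000 intr=0.0000 cont=2.5048 V=2.5048[hold]; j=2 S=188.4252 intr=0.0000 cont=0.0000 V=0.0000[hold]  S*(2)=-
k=1: j=0 S=100.8354 intr=0.0000 cont=7.7849 V=7.7849[hold]; j=1 S=152.9785 intr=0.0000 cont=1.1875 V=1.1875[hold]  S*(1)=-
k=0: j=0 S=124.2000 intr=0.0000 cont=4.2839 V=4.2839[hold]  S*(0)=-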